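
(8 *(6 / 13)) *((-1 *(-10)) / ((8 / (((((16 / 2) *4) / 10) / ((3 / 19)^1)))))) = 1216 / 13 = 93.54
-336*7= -2352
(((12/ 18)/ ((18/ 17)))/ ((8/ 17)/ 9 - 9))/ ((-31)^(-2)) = -277729/ 4107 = -67.62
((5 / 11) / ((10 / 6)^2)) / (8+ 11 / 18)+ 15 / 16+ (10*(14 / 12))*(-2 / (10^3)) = 381853 / 409200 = 0.93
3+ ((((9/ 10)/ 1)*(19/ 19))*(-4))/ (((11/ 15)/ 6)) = -291/ 11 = -26.45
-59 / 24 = -2.46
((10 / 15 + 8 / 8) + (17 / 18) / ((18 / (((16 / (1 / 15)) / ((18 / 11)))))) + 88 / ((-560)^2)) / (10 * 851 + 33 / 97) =8650719281 / 7863411376800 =0.00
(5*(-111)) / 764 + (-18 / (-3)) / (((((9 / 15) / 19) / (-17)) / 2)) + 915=-4236935 / 764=-5545.73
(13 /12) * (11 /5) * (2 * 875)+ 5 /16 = 200215 /48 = 4171.15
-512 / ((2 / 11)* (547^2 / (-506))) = 1424896 / 299209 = 4.76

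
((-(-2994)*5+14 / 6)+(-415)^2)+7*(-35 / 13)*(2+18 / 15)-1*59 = 7296043 / 39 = 187078.03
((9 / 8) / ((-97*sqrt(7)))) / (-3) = 3*sqrt(7) / 5432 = 0.00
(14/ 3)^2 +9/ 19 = 3805/ 171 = 22.25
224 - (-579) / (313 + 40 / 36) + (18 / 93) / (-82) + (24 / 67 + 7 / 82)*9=110659511993 / 481477678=229.83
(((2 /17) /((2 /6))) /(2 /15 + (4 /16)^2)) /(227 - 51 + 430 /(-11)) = 2640 /200549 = 0.01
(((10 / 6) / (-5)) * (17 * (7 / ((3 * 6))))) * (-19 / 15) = 2261 / 810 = 2.79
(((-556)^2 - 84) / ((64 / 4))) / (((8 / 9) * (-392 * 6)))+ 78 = 1725075 / 25088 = 68.76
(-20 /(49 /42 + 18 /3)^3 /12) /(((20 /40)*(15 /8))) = -384 /79507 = -0.00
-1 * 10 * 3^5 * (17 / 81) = -510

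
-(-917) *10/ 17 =9170/ 17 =539.41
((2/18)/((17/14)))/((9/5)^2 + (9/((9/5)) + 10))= 175/34884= 0.01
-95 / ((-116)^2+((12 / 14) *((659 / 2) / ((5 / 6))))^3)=-4073125 / 1669643881928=-0.00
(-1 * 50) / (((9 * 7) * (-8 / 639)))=1775 / 28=63.39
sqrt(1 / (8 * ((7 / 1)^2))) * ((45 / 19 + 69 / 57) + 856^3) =31679495.95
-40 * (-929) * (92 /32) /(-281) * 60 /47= -6410100 /13207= -485.36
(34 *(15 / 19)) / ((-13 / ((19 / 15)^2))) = -646 / 195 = -3.31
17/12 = 1.42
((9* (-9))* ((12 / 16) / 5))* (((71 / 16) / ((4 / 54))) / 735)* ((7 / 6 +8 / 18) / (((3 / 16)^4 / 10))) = -3162624 / 245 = -12908.67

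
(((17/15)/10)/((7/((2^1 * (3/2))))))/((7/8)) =68/1225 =0.06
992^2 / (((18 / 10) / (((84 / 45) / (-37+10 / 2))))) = -861056 / 27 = -31890.96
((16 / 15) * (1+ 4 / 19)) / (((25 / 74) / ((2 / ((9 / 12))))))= 10.19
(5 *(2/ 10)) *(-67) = -67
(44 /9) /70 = 22 /315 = 0.07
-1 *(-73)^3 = 389017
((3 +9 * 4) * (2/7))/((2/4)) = 156/7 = 22.29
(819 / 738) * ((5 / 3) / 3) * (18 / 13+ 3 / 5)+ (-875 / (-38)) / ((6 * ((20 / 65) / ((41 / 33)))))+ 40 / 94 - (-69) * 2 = 155.15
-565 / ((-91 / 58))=32770 / 91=360.11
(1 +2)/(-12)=-1/4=-0.25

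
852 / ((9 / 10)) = 2840 / 3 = 946.67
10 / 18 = 5 / 9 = 0.56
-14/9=-1.56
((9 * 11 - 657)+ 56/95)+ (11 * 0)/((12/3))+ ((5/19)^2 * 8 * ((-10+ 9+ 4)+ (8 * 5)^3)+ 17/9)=567002551/16245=34903.20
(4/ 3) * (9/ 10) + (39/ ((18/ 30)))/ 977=6187/ 4885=1.27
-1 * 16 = -16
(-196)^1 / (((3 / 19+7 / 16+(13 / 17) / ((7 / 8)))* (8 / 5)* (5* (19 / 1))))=-46648 / 53155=-0.88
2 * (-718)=-1436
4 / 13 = 0.31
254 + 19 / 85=21609 / 85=254.22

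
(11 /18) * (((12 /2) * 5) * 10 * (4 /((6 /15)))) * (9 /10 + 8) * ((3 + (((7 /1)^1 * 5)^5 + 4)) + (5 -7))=2570946026000 /3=856982008666.67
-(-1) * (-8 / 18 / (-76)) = 1 / 171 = 0.01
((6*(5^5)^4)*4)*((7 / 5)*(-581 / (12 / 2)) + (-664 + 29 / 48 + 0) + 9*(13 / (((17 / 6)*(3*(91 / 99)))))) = -427068500518798828125 / 238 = -1794405464364700958.51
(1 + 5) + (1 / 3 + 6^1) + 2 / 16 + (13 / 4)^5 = 1152151 / 3072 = 375.05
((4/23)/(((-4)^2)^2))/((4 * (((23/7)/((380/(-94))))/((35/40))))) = -4655/25459712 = -0.00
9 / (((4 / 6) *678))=9 / 452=0.02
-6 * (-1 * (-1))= -6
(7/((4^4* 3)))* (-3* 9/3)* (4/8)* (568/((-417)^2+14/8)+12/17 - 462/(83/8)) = 225790046349/125624242304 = 1.80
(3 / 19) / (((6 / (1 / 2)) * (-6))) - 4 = -1825 / 456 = -4.00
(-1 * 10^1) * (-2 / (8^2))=5 / 16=0.31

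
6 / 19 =0.32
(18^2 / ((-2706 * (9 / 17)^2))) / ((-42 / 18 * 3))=578 / 9471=0.06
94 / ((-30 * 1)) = -47 / 15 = -3.13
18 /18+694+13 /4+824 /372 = 260573 /372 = 700.47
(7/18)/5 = 7/90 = 0.08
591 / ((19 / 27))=15957 / 19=839.84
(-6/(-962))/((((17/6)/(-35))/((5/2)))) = -1575/8177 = -0.19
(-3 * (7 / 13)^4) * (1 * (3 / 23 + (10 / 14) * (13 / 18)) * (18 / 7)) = -275331 / 656903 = -0.42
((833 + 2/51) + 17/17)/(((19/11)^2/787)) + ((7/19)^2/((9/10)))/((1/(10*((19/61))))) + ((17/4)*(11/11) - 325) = 219688.18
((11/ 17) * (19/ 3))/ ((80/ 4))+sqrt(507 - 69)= 209/ 1020+sqrt(438)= 21.13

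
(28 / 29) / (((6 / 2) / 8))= 224 / 87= 2.57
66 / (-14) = -33 / 7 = -4.71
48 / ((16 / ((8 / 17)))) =24 / 17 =1.41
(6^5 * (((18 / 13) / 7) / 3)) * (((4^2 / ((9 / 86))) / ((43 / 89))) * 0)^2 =0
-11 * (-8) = 88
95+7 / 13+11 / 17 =21257 / 221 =96.19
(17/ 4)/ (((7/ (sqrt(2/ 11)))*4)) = 17*sqrt(22)/ 1232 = 0.06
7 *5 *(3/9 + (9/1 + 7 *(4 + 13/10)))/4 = 9751/24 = 406.29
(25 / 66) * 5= 1.89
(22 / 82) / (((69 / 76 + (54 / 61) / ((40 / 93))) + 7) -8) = 127490 / 934267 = 0.14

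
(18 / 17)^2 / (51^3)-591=-839135475 / 1419857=-591.00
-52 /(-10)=26 /5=5.20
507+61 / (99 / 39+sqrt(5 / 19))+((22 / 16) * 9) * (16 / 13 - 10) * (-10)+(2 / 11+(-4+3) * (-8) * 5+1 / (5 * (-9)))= 105832799186 / 63854505 - 10309 * sqrt(95) / 19846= 1652.34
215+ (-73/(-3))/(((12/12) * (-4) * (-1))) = 2653/12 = 221.08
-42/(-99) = 14/33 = 0.42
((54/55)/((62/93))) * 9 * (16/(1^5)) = 11664/55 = 212.07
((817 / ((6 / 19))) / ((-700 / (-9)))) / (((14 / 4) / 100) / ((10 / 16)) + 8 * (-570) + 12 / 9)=-698535 / 95730824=-0.01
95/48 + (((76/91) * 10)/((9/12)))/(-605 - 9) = 876565/446992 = 1.96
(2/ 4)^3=1/ 8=0.12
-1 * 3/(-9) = 1/3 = 0.33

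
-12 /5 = -2.40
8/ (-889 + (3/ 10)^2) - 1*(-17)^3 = 436720683/ 88891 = 4912.99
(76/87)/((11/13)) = 988/957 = 1.03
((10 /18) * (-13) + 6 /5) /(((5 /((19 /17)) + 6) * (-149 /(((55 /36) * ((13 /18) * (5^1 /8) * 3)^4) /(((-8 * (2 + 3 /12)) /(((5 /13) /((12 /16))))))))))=-388862134375 /688466912477184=-0.00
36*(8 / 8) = 36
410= 410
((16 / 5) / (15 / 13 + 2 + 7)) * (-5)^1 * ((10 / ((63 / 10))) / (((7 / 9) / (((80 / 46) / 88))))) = -26000 / 409101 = -0.06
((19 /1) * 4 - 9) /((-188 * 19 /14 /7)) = -3283 /1786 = -1.84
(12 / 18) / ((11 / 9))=0.55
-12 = -12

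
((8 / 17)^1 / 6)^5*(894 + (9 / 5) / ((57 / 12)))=100352 / 37805535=0.00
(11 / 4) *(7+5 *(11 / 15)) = 88 / 3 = 29.33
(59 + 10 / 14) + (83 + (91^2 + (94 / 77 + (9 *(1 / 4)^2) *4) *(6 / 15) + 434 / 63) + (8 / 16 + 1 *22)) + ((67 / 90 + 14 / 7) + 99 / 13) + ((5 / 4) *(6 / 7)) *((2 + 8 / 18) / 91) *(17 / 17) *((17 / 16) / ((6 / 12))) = 1423527401 / 168168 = 8464.91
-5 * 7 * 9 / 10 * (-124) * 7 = 27342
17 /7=2.43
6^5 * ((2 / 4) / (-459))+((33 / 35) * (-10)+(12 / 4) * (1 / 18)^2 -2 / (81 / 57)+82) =805855 / 12852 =62.70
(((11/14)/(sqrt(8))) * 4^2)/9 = 22 * sqrt(2)/63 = 0.49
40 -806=-766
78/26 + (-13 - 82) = -92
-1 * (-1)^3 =1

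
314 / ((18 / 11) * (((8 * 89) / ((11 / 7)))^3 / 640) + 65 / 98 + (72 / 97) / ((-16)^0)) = 0.00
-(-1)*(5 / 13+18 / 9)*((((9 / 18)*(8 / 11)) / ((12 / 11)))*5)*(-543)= -28055 / 13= -2158.08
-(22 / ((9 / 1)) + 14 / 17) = -500 / 153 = -3.27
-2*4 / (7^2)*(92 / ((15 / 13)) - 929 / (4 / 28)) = 770792 / 735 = 1048.70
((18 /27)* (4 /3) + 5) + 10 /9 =7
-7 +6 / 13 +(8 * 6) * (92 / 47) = 53413 / 611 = 87.42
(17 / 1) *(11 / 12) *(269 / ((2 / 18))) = 150909 / 4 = 37727.25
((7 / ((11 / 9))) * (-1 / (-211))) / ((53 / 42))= 2646 / 123013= 0.02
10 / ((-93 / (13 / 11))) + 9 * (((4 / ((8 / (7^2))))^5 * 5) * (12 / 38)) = 39011244223625 / 310992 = 125441311.11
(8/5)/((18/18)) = 8/5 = 1.60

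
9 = 9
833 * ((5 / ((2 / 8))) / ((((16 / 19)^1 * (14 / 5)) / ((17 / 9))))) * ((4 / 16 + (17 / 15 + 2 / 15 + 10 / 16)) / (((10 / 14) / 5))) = 345740815 / 1728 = 200081.49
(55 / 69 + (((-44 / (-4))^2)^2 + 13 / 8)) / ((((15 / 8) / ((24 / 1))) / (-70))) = -905314928 / 69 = -13120506.20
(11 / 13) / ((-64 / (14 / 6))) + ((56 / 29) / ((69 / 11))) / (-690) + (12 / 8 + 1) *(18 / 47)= 25001686583 / 26995250880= 0.93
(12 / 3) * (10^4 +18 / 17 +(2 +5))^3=19699549899045412 / 4913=4009678383685.20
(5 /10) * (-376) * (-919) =172772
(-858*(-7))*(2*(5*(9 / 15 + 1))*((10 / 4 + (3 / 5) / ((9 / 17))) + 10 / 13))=2115344 / 5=423068.80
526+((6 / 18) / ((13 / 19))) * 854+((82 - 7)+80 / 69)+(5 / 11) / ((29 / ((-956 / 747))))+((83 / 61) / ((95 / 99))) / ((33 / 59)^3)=4661229220686028 / 4541806198215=1026.29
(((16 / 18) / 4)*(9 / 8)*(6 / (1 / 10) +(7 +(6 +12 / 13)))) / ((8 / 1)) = 961 / 416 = 2.31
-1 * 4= -4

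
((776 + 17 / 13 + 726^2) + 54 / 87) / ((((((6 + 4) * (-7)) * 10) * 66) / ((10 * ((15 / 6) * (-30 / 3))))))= 995004655 / 348348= 2856.35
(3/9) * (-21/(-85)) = 0.08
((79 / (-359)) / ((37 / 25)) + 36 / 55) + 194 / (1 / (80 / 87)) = 11370520781 / 63559155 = 178.90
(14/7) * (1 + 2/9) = 22/9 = 2.44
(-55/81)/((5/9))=-11/9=-1.22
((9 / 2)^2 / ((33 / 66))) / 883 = 81 / 1766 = 0.05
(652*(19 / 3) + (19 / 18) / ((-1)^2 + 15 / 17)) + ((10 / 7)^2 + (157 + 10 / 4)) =121121459 / 28224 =4291.43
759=759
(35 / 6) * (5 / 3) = 175 / 18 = 9.72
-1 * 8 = -8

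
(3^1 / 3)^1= 1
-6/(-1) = 6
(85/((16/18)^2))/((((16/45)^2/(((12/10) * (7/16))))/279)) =16337382075/131072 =124644.33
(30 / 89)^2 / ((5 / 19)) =3420 / 7921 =0.43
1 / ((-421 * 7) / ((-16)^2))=-256 / 2947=-0.09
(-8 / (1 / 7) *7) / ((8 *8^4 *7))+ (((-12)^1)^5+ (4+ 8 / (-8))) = -1019203591 / 4096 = -248829.00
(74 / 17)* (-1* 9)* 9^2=-3173.29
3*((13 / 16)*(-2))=-39 / 8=-4.88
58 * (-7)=-406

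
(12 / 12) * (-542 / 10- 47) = -506 / 5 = -101.20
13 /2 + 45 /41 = 7.60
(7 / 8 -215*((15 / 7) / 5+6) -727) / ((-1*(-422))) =-118063 / 23632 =-5.00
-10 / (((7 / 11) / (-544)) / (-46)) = -393234.29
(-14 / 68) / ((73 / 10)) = -35 / 1241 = -0.03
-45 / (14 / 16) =-51.43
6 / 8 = 3 / 4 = 0.75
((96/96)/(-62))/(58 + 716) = -0.00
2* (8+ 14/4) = 23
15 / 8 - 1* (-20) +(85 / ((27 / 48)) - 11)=11663 / 72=161.99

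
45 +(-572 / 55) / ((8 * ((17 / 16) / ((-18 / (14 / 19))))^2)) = -642.20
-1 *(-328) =328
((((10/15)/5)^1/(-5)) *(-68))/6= 68/225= 0.30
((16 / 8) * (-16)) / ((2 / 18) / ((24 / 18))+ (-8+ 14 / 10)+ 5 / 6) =1920 / 341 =5.63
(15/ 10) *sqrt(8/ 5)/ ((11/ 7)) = 21 *sqrt(10)/ 55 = 1.21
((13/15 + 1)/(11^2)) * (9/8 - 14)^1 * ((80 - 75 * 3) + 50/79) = 1644601/57354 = 28.67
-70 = -70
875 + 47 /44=38547 /44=876.07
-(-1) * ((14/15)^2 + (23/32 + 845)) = 6095447/7200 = 846.59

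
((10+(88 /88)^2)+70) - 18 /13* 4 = 981 /13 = 75.46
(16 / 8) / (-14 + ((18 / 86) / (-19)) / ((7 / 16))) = -5719 / 40105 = -0.14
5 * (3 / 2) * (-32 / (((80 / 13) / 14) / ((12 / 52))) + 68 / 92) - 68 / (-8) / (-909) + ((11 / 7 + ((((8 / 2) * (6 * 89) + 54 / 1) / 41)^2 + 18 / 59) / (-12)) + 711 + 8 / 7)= 10318903451839 / 29029494942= 355.46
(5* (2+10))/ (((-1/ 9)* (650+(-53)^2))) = -180/ 1153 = -0.16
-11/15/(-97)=11/1455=0.01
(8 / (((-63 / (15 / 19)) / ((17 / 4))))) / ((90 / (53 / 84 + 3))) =-5185 / 301644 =-0.02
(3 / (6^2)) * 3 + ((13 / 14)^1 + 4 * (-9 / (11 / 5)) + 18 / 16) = -8661 / 616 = -14.06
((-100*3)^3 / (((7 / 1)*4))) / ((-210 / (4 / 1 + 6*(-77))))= -103050000 / 49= -2103061.22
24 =24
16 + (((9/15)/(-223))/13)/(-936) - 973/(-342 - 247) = 47019809269/2663717160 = 17.65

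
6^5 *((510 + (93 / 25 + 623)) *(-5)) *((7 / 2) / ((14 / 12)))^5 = -10739548684.80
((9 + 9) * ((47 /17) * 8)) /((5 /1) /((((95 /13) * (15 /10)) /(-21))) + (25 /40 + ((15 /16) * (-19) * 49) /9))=-6172416 /1642387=-3.76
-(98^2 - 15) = -9589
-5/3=-1.67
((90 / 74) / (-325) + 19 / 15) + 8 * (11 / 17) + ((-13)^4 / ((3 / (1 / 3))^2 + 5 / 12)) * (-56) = -2353344775712 / 119833935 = -19638.38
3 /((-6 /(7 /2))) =-7 /4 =-1.75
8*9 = 72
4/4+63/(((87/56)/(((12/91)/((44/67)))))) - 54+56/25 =-4418343/103675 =-42.62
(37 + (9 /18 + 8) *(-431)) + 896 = -5461 /2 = -2730.50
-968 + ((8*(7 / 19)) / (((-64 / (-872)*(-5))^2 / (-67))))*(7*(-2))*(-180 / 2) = -351231827 / 190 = -1848588.56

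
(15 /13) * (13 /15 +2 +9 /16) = 823 /208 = 3.96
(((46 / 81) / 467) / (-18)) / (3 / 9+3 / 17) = -0.00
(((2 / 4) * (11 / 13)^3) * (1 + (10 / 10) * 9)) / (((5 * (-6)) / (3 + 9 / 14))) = -0.37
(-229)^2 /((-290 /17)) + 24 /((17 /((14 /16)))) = -15149359 /4930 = -3072.89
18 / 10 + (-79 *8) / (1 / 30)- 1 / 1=-18959.20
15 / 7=2.14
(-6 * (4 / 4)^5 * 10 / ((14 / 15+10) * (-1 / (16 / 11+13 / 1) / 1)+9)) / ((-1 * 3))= 47700 / 19661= 2.43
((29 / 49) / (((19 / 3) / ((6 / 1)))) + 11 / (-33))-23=-63604 / 2793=-22.77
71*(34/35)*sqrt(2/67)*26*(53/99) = 165.87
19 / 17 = 1.12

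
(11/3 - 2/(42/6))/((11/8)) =568/231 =2.46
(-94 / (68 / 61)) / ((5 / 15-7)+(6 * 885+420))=-8601 / 583780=-0.01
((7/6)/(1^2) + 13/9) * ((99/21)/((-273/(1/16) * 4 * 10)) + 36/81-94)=-244.28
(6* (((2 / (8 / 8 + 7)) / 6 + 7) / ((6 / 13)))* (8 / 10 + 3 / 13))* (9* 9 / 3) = 101907 / 40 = 2547.68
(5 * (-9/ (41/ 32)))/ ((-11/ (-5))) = -7200/ 451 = -15.96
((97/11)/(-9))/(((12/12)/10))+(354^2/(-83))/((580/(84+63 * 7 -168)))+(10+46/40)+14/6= -4411479509/4765860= -925.64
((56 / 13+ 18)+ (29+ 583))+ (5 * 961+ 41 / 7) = 495510 / 91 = 5445.16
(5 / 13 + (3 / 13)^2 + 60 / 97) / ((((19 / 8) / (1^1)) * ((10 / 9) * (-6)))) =-103908 / 1557335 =-0.07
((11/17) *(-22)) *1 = -242/17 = -14.24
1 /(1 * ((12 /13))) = 13 /12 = 1.08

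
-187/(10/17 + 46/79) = -251141/1572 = -159.76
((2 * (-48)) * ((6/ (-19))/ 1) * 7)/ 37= 4032/ 703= 5.74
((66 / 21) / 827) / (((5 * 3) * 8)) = 11 / 347340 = 0.00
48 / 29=1.66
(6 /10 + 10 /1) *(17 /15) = 12.01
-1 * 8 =-8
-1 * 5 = -5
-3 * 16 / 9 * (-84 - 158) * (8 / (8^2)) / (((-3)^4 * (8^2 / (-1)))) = -121 / 3888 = -0.03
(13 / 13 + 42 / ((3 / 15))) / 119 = 211 / 119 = 1.77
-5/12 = -0.42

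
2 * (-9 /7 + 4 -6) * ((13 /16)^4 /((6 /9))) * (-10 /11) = 9853545 /2523136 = 3.91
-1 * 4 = -4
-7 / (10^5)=-7 / 100000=-0.00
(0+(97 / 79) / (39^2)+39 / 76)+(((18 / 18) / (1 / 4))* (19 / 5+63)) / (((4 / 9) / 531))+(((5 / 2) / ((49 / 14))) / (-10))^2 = 319237.72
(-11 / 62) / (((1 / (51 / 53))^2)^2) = -74417211 / 489209822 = -0.15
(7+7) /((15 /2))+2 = 3.87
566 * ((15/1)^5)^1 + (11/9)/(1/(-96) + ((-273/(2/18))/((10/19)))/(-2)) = 1444648005058010/3361161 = 429806250.00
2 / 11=0.18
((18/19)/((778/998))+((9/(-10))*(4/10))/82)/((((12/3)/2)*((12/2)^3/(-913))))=-620386239/242424800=-2.56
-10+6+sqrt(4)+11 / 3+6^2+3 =40.67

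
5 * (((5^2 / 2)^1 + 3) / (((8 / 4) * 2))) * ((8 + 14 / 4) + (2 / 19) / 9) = 610235 / 2736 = 223.04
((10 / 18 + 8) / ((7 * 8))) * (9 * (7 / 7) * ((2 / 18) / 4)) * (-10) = -55 / 144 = -0.38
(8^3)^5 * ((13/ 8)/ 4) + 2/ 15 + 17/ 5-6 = 214404767416283/ 15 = 14293651161085.53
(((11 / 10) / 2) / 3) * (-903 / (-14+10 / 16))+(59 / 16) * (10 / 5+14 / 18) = 1742693 / 77040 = 22.62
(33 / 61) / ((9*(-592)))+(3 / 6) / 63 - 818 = -817.99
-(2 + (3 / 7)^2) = -107 / 49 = -2.18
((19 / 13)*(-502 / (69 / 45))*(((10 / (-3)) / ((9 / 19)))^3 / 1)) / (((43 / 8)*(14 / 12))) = 5233691360000 / 196827813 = 26590.20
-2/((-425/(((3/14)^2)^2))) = 81/8163400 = 0.00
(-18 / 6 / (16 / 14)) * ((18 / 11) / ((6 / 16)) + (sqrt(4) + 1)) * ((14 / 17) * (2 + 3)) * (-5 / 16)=297675 / 11968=24.87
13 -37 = -24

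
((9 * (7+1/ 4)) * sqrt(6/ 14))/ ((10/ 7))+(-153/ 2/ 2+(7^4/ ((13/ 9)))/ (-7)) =-14337/ 52+261 * sqrt(21)/ 40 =-245.81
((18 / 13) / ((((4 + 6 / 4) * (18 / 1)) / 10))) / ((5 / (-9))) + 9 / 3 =393 / 143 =2.75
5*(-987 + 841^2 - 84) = 3531050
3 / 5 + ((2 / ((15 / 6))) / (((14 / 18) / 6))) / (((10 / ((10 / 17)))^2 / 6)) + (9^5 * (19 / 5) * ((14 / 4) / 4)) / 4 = 15887900571 / 323680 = 49085.21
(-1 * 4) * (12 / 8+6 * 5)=-126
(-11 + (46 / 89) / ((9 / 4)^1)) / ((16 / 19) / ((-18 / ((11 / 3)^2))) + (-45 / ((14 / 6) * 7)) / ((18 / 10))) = 72285633 / 14494273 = 4.99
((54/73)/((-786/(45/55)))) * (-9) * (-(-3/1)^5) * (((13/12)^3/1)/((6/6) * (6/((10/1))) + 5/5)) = 72072585/53858816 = 1.34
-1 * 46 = -46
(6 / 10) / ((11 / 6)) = 18 / 55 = 0.33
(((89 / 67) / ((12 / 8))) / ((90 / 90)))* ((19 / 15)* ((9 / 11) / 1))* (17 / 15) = 57494 / 55275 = 1.04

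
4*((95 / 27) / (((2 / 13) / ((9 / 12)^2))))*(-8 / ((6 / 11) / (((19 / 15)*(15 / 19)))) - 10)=-45695 / 36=-1269.31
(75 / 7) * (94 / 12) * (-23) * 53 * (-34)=24349525 / 7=3478503.57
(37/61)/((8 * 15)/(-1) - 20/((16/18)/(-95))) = 74/246135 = 0.00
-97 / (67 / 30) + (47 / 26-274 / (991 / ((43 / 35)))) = -2535568279 / 60421270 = -41.96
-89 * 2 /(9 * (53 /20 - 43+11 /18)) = 3560 /7153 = 0.50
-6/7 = -0.86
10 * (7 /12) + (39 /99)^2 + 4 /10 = 69571 /10890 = 6.39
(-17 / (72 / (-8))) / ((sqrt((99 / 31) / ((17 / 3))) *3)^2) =8959 / 24057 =0.37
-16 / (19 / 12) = -10.11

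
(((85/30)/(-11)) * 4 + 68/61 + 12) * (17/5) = 413542/10065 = 41.09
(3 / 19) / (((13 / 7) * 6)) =7 / 494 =0.01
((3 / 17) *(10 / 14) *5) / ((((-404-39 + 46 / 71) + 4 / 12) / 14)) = -639 / 32011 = -0.02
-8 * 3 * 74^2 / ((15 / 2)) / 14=-43808 / 35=-1251.66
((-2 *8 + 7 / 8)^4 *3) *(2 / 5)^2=25120.18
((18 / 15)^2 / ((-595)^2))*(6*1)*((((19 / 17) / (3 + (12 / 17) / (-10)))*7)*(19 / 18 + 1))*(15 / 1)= 8436 / 4197725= 0.00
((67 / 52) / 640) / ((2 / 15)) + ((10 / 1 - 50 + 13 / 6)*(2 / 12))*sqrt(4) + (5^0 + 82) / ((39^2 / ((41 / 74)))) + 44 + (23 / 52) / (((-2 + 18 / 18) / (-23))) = 2397730801 / 57627648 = 41.61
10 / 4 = 5 / 2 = 2.50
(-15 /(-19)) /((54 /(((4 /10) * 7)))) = 7 /171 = 0.04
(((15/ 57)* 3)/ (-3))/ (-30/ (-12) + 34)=-10/ 1387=-0.01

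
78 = 78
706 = 706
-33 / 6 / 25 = -11 / 50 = -0.22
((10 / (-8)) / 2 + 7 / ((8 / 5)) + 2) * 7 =161 / 4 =40.25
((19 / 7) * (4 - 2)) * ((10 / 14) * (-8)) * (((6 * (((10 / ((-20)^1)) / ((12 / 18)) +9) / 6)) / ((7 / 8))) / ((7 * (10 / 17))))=-71.03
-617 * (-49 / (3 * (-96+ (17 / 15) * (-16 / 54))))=-4081455 / 39016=-104.61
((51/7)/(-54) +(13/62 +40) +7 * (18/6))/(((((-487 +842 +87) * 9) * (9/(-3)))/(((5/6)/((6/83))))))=-0.06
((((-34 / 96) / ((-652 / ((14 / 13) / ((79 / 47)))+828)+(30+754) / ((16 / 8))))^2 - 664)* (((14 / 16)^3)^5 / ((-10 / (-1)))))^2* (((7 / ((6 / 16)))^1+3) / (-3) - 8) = -5679967391738942132689837095293496513355171015017761310113 / 4648256008492309772311689740992583629754740777307602944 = -1221.96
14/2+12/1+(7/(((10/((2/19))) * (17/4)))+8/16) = 63041/3230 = 19.52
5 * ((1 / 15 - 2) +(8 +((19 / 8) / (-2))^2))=28711 / 768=37.38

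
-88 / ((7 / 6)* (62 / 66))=-17424 / 217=-80.29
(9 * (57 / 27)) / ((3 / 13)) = 247 / 3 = 82.33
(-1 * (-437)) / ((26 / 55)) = 24035 / 26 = 924.42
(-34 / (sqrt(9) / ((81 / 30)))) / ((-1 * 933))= 51 / 1555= 0.03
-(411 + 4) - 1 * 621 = -1036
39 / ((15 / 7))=91 / 5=18.20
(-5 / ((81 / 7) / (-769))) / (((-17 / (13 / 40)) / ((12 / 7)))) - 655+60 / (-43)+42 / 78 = -666.75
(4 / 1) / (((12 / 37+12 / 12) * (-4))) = -37 / 49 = -0.76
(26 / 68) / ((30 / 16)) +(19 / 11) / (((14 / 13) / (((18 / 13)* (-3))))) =-126811 / 19635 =-6.46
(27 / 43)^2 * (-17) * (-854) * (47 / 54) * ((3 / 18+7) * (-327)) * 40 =-20081442780 / 43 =-467010297.21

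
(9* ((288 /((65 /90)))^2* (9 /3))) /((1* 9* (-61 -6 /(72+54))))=-846526464 /108329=-7814.40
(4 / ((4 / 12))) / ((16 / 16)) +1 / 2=25 / 2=12.50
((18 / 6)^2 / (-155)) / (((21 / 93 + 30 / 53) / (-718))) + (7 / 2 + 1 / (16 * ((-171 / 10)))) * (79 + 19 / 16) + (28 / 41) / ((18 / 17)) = 216419315957 / 648626560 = 333.66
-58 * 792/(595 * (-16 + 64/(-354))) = 508167/106505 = 4.77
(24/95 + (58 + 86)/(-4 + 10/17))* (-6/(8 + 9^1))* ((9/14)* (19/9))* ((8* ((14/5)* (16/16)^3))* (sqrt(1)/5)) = 5548032/61625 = 90.03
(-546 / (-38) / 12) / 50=91 / 3800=0.02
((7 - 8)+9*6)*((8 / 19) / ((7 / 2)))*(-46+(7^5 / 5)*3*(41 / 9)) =583760656 / 1995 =292611.86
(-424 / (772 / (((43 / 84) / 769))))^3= -11836763639 / 242213763422974800744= -0.00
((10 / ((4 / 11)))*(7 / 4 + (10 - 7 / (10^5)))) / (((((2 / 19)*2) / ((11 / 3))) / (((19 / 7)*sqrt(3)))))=51324869233*sqrt(3) / 3360000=26457.52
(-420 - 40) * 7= -3220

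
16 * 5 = 80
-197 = -197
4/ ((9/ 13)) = 52/ 9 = 5.78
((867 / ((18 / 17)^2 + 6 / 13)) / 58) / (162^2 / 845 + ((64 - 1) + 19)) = 917478185 / 10982206504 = 0.08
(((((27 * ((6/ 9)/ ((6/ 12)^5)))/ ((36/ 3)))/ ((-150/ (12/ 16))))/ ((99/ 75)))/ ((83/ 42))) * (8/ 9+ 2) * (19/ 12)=-3458/ 8217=-0.42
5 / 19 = 0.26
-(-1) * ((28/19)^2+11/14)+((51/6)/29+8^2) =4928323/73283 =67.25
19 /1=19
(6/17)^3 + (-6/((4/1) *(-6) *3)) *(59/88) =0.10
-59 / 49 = -1.20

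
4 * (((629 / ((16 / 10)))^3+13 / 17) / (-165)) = -528823658281 / 359040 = -1472882.29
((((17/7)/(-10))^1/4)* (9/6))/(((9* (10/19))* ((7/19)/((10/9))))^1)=-6137/105840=-0.06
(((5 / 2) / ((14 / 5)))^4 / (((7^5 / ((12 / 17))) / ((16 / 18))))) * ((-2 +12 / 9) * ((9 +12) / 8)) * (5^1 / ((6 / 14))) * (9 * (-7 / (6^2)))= 1953125 / 2304038016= 0.00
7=7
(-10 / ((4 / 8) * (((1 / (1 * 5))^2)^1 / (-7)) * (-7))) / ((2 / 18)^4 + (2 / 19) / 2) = -3116475 / 329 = -9472.57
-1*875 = -875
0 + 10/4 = 5/2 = 2.50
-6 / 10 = -3 / 5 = -0.60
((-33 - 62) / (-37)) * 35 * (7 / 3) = 23275 / 111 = 209.68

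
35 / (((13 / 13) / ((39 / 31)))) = 1365 / 31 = 44.03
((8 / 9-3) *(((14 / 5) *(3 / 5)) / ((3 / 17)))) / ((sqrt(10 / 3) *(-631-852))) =2261 *sqrt(30) / 1668375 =0.01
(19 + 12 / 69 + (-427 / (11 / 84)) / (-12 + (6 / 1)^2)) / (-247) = 59045 / 124982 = 0.47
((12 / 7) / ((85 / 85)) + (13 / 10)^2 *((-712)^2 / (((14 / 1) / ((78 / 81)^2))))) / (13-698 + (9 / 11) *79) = -19908989353 / 217642950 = -91.48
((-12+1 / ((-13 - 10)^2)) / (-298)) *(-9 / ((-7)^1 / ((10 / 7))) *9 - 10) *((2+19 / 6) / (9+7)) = 983785 / 11586687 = 0.08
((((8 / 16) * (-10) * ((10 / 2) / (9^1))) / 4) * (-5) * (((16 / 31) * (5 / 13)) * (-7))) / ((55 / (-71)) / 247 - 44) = 23607500 / 215299557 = 0.11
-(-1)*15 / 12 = 5 / 4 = 1.25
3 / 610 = 0.00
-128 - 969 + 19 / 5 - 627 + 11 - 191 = -9501 / 5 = -1900.20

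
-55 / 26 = -2.12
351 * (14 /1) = 4914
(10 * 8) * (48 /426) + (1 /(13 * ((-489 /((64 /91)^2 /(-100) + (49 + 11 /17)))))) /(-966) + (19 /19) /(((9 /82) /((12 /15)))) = 1389805197031554 /85248529463825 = 16.30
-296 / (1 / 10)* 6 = -17760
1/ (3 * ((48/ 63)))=7/ 16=0.44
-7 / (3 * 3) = -7 / 9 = -0.78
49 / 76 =0.64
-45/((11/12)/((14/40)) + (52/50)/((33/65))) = -5775/599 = -9.64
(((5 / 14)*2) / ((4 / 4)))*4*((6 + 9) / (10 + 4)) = 3.06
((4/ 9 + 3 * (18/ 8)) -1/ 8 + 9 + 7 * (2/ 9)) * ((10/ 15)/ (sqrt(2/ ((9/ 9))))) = 47 * sqrt(2)/ 8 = 8.31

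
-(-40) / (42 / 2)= 40 / 21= 1.90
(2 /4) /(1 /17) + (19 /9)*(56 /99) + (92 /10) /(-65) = 5532403 /579150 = 9.55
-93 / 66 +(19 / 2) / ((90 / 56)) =4457 / 990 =4.50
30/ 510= 1/ 17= 0.06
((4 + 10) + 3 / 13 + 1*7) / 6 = 46 / 13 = 3.54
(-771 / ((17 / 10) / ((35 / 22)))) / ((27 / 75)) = -1124375 / 561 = -2004.23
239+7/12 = 2875/12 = 239.58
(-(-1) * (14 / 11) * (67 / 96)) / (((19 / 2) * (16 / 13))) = 6097 / 80256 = 0.08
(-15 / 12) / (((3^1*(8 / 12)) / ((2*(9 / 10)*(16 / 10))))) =-9 / 5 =-1.80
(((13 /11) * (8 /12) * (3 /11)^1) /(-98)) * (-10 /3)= 130 /17787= 0.01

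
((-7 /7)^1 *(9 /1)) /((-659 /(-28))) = -0.38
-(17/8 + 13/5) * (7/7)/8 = -189/320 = -0.59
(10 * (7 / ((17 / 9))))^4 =157529610000 / 83521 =1886107.81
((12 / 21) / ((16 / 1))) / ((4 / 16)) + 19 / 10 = 2.04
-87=-87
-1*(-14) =14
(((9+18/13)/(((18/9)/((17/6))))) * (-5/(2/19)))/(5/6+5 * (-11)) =12.90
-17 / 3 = -5.67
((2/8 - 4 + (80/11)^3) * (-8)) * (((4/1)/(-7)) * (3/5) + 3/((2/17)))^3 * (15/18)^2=-246116652752463/7304528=-33693710.63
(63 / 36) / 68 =7 / 272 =0.03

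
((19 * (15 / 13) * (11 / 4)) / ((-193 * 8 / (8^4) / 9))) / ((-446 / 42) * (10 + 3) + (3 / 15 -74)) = 94802400 / 13952549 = 6.79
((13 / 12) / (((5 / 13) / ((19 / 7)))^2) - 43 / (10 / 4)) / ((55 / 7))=540277 / 115500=4.68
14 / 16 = 7 / 8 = 0.88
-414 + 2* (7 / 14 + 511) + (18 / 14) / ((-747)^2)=264310264 / 434007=609.00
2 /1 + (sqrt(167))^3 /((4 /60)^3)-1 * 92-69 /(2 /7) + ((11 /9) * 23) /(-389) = 7283308.62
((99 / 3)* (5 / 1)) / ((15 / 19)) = 209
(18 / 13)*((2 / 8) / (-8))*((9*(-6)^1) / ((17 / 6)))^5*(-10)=-20083878149760 / 18458141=-1088076.97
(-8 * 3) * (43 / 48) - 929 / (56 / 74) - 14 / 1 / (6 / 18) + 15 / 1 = -35731 / 28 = -1276.11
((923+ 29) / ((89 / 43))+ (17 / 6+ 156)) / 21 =330433 / 11214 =29.47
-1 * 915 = -915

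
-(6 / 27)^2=-4 / 81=-0.05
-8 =-8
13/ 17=0.76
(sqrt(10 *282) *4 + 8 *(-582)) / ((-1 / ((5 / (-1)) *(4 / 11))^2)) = 1862400 / 121 -3200 *sqrt(705) / 121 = 14689.54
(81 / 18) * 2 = 9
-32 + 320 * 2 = 608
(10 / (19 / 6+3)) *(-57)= -3420 / 37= -92.43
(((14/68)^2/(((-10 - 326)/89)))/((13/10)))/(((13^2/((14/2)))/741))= -414295/1562912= -0.27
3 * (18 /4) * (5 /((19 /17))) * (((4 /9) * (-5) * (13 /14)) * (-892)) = 14784900 /133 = 111164.66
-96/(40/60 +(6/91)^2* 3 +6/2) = -2384928/91415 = -26.09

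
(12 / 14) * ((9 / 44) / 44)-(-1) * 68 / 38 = 230897 / 128744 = 1.79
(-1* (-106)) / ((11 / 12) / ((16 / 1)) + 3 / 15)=101760 / 247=411.98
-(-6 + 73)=-67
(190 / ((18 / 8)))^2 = 7130.86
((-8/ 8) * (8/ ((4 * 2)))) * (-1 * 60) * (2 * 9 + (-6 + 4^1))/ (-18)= -160/ 3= -53.33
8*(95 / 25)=152 / 5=30.40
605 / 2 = 302.50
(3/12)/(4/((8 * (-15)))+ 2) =15/118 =0.13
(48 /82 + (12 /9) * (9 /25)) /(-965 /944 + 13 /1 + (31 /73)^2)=5493388992 /62691241675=0.09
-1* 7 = -7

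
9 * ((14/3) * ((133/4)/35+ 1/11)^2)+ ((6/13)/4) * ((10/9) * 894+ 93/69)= 1159736339/7235800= 160.28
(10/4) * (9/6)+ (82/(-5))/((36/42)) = -923/60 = -15.38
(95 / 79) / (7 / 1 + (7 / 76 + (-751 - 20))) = -7220 / 4586503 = -0.00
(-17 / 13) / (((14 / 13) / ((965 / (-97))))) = 16405 / 1358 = 12.08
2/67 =0.03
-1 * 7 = -7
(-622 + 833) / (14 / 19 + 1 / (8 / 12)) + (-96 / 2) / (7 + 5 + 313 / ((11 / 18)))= 7697818 / 81685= 94.24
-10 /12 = -5 /6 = -0.83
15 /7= 2.14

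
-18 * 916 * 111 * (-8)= 14641344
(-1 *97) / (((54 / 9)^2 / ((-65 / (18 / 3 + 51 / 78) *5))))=409825 / 3114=131.61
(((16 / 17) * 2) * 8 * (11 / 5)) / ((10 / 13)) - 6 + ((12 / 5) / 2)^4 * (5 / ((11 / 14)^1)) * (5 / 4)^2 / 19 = 3388976 / 88825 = 38.15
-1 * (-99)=99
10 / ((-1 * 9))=-10 / 9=-1.11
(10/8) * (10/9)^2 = 125/81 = 1.54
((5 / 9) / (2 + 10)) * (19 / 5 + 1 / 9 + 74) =1753 / 486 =3.61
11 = 11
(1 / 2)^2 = 1 / 4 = 0.25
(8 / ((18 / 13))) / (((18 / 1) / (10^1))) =260 / 81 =3.21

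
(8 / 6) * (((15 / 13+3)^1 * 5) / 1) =360 / 13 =27.69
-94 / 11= -8.55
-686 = -686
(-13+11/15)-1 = -199/15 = -13.27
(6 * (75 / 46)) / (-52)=-0.19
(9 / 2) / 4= 9 / 8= 1.12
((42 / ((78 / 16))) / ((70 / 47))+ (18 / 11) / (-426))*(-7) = -2054227 / 50765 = -40.47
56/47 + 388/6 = 9286/141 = 65.86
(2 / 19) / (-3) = -2 / 57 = -0.04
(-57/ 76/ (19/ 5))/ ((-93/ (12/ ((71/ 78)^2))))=91260/ 2969149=0.03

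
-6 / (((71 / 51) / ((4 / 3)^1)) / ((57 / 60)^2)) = -18411 / 3550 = -5.19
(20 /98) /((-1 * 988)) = -5 /24206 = -0.00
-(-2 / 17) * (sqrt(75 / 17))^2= 150 / 289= 0.52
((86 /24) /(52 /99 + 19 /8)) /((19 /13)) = 36894 /43643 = 0.85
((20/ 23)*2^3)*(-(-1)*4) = 640/ 23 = 27.83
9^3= 729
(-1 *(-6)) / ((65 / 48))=288 / 65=4.43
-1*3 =-3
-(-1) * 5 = 5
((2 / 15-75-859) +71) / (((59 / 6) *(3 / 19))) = -491834 / 885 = -555.74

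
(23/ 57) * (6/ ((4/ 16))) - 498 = -9278/ 19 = -488.32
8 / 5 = 1.60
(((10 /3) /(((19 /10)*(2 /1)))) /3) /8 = 25 /684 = 0.04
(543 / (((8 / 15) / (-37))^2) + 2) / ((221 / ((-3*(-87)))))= 43654260483 / 14144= 3086415.48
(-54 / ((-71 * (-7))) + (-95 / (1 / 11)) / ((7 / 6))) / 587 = -1.53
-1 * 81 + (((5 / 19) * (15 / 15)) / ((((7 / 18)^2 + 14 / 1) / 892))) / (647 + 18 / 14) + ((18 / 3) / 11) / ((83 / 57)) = -415589208399 / 5156204933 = -80.60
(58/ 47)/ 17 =58/ 799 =0.07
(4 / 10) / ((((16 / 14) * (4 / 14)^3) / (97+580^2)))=807929297 / 160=5049558.11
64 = 64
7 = 7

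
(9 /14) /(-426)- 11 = -21871 /1988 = -11.00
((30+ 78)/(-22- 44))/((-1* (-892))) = -0.00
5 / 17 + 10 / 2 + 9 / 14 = 1413 / 238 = 5.94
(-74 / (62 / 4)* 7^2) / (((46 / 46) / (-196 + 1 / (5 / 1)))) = 7099708 / 155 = 45804.57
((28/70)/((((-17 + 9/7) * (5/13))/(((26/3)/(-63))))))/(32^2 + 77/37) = 12506/1409450625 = 0.00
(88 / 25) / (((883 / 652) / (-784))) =-44982784 / 22075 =-2037.73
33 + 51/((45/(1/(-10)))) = 32.89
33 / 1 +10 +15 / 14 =617 / 14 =44.07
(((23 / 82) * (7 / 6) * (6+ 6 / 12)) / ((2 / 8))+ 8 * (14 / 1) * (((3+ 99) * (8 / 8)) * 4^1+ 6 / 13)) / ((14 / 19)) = 397176893 / 6396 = 62097.70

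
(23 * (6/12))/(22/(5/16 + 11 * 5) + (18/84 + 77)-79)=-142485/17197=-8.29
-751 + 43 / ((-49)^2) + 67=-1642241 / 2401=-683.98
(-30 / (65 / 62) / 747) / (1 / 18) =-744 / 1079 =-0.69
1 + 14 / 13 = 27 / 13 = 2.08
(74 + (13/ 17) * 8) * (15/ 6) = 3405/ 17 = 200.29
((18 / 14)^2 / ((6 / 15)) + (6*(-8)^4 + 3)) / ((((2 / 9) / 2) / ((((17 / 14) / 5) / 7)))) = 368599491 / 48020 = 7675.96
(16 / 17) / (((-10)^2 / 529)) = 2116 / 425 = 4.98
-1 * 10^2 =-100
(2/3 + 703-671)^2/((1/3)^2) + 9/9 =9605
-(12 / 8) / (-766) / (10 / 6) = 9 / 7660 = 0.00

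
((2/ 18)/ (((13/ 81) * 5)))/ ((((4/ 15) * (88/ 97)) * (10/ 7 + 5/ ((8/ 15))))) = 18333/ 346060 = 0.05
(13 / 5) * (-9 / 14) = -117 / 70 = -1.67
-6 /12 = -1 /2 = -0.50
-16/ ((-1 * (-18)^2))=4/ 81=0.05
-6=-6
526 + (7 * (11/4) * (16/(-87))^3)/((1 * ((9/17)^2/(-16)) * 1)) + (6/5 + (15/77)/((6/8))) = 10971973582016/20535416055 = 534.30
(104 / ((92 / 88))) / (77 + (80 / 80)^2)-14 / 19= 706 / 1311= 0.54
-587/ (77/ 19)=-11153/ 77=-144.84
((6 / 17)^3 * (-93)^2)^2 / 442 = 1745055728928 / 5334402749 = 327.13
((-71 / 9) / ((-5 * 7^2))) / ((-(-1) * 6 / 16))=568 / 6615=0.09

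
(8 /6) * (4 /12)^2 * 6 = 8 /9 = 0.89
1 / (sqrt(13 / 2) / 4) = 1.57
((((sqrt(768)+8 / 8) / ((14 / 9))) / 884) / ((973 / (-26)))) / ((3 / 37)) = -444 * sqrt(3) / 115787 -111 / 463148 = -0.01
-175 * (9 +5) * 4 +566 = -9234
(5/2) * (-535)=-2675/2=-1337.50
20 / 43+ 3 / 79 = 1709 / 3397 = 0.50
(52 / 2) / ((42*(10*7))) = 13 / 1470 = 0.01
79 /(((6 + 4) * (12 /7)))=553 /120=4.61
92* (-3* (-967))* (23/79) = 6138516/79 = 77702.73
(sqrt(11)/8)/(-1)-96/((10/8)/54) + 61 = -20431/5-sqrt(11)/8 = -4086.61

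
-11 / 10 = -1.10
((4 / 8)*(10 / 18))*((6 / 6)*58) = 145 / 9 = 16.11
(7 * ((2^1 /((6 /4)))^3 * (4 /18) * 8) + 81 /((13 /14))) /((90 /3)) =184373 /47385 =3.89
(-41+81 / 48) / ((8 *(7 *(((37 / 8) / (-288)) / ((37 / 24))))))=1887 / 28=67.39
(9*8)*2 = 144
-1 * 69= -69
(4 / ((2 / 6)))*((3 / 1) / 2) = 18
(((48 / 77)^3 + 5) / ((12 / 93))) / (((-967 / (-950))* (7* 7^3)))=35240709325 / 2119926507622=0.02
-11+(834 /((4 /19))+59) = 8019 /2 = 4009.50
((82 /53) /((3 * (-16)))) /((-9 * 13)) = 41 /148824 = 0.00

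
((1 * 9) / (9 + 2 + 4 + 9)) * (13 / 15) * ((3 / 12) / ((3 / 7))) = 0.19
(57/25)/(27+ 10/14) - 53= -256651/4850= -52.92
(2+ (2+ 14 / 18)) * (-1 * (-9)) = 43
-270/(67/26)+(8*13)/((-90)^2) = -14213758/135675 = -104.76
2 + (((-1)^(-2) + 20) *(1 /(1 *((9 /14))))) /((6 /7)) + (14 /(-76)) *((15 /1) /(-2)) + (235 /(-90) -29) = 751 /76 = 9.88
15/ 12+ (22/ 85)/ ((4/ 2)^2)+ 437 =438.31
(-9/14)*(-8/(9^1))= 0.57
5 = 5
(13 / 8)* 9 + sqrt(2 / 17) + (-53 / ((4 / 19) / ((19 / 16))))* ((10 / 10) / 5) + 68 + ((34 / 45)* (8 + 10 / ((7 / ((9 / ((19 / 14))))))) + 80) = sqrt(34) / 17 + 6349529 / 54720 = 116.38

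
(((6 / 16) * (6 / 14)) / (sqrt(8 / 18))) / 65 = 27 / 7280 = 0.00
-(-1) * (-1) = -1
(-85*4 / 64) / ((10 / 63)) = -1071 / 32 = -33.47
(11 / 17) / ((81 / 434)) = 3.47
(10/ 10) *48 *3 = 144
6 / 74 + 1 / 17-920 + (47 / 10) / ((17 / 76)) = -2826878 / 3145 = -898.85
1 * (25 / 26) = 25 / 26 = 0.96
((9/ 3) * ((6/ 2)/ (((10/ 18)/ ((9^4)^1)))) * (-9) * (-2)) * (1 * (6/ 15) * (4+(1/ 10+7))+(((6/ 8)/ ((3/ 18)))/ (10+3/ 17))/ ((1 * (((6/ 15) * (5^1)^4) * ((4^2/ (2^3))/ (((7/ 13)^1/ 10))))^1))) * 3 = 1432834085508597/ 56225000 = 25483932.16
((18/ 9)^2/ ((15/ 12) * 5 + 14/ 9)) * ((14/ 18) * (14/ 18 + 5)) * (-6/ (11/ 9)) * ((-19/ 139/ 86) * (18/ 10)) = 2987712/ 92374535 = 0.03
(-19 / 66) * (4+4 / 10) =-19 / 15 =-1.27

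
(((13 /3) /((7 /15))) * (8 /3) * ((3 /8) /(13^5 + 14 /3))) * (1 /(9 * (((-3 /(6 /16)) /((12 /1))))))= -65 /15594502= -0.00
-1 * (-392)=392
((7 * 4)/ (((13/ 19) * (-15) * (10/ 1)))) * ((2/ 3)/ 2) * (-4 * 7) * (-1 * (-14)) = 104272/ 2925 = 35.65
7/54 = 0.13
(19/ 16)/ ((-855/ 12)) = -1/ 60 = -0.02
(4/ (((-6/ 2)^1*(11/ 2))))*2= -16/ 33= -0.48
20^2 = 400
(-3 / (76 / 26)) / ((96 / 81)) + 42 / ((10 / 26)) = 658671 / 6080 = 108.33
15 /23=0.65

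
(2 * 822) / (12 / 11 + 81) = 6028 / 301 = 20.03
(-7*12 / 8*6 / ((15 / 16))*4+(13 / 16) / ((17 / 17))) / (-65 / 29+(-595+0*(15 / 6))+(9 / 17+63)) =960857 / 1913600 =0.50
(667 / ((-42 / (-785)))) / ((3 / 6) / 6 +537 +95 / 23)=4817074 / 209125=23.03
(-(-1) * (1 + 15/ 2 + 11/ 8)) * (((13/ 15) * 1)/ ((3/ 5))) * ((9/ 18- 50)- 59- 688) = -181779/ 16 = -11361.19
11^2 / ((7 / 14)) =242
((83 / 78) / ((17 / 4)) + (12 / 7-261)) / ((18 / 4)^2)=-12.79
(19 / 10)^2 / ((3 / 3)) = 361 / 100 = 3.61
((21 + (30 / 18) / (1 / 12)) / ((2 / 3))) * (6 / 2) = 369 / 2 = 184.50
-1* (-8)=8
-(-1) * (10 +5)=15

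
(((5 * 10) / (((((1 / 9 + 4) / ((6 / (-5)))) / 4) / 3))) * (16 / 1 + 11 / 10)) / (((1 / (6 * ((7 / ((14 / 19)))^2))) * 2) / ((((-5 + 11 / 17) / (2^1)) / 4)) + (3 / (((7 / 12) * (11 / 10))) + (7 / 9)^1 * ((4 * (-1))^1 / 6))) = -41581754676 / 57621349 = -721.64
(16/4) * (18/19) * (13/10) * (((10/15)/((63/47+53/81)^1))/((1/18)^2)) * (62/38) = 5965051248/6853585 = 870.35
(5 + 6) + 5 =16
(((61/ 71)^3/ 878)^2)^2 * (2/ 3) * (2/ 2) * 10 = 13271744871487930791605/ 7313739904550078599757178710396172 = 0.00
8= 8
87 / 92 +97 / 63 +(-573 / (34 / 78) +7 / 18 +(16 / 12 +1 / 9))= -129097685 / 98532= -1310.21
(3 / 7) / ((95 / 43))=129 / 665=0.19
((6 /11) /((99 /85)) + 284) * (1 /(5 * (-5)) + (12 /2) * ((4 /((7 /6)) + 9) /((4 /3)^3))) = 9084526081 /1016400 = 8937.94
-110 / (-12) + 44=319 / 6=53.17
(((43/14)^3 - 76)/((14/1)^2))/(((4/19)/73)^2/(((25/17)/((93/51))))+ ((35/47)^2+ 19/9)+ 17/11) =-0.06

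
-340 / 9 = -37.78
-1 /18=-0.06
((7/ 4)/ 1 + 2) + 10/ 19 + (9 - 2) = 857/ 76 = 11.28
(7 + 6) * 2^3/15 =104/15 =6.93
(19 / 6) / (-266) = -1 / 84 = -0.01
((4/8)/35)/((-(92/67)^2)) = -4489/592480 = -0.01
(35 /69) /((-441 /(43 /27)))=-215 /117369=-0.00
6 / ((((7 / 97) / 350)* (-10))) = -2910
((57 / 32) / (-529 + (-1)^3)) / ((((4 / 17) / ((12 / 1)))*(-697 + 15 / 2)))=2907 / 11693920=0.00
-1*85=-85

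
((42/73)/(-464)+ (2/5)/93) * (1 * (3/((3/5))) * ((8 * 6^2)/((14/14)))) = 289284/65627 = 4.41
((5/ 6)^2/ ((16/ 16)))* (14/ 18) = 175/ 324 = 0.54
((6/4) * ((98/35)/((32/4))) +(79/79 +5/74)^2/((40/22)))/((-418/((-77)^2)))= -67994311/4161760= -16.34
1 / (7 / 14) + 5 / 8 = 21 / 8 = 2.62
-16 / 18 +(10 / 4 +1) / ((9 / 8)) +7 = 83 / 9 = 9.22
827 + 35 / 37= 30634 / 37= 827.95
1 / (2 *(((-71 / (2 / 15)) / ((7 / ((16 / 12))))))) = -7 / 1420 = -0.00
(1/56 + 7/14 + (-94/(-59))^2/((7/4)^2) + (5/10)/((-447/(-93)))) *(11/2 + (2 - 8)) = -294960555/406636496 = -0.73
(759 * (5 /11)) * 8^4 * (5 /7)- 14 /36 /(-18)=2289254449 /2268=1009371.45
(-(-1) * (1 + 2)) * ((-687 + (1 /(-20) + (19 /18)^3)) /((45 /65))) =-260001079 /87480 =-2972.12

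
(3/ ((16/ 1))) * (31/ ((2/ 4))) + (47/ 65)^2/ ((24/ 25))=6170/ 507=12.17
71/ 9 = 7.89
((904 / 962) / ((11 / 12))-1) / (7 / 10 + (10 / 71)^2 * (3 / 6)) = 6704530 / 189349017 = 0.04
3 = 3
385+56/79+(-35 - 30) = 25336/79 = 320.71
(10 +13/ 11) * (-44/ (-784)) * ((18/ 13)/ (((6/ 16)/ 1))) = 1476/ 637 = 2.32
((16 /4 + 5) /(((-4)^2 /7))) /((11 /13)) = 819 /176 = 4.65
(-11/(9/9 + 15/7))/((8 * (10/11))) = -77/160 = -0.48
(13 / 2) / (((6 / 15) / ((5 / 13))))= 25 / 4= 6.25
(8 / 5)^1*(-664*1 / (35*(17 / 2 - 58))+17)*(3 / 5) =481864 / 28875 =16.69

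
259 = 259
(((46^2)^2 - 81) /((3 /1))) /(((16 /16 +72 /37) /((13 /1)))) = 2153617375 /327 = 6585985.86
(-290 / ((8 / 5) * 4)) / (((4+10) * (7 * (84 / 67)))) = -48575 / 131712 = -0.37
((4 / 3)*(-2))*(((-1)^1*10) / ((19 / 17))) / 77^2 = 1360 / 337953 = 0.00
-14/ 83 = -0.17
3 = 3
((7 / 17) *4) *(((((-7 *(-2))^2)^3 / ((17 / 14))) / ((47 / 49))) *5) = 723136637440 / 13583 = 53238359.53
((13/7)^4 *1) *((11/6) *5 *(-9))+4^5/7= -4010101/4802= -835.09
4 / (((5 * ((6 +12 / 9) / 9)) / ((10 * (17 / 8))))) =459 / 22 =20.86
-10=-10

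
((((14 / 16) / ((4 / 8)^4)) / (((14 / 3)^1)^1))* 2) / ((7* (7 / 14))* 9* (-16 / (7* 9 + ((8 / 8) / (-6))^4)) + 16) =244947 / 326600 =0.75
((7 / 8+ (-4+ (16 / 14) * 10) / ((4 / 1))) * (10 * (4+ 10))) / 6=255 / 4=63.75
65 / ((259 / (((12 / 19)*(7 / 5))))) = 156 / 703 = 0.22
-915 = -915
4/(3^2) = 4/9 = 0.44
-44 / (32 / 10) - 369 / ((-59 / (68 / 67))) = -117047 / 15812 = -7.40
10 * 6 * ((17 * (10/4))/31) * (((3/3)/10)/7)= 255/217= 1.18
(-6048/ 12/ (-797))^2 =254016/ 635209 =0.40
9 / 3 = 3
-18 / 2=-9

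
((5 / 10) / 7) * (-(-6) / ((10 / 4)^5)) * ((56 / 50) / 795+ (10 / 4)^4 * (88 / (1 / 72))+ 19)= 157422084896 / 144921875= 1086.25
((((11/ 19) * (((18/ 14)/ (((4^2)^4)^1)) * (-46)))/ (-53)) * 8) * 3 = 6831/ 28872704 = 0.00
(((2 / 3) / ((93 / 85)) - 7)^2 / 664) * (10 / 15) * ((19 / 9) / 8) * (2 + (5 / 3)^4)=47536917817 / 452152837152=0.11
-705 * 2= -1410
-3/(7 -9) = 3/2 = 1.50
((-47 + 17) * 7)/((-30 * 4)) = 7/4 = 1.75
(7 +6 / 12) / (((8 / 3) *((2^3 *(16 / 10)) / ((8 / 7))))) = 225 / 896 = 0.25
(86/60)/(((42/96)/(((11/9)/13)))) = 3784/12285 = 0.31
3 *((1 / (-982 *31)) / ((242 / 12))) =-9 / 1841741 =-0.00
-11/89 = -0.12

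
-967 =-967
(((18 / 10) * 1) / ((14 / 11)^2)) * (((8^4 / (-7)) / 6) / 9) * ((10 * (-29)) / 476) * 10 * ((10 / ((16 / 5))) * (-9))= -84216000 / 40817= -2063.26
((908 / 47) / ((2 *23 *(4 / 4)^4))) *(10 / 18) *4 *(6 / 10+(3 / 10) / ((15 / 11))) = 37228 / 48645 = 0.77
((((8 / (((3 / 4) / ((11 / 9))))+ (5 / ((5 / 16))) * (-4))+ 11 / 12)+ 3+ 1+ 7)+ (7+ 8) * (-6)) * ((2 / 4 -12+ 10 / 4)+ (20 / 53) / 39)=258991271 / 223236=1160.17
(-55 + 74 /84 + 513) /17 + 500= 376273 /714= 526.99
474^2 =224676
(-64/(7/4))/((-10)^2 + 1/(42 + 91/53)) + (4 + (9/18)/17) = 28869137/7879602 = 3.66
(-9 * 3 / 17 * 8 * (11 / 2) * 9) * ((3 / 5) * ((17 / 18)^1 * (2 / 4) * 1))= -891 / 5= -178.20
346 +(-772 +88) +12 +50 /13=-4188 /13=-322.15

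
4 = 4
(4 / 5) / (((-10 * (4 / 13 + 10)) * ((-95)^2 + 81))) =-13 / 15252550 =-0.00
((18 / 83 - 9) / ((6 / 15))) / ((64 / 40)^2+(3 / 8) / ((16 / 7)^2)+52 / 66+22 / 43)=-132409728000 / 23706359819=-5.59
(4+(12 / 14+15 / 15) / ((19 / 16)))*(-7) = -740 / 19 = -38.95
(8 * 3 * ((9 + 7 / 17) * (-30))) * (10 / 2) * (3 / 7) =-1728000 / 119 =-14521.01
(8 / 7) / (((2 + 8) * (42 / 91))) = 0.25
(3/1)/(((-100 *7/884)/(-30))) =3978/35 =113.66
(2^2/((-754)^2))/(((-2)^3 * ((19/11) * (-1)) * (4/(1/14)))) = 11/1209802048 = 0.00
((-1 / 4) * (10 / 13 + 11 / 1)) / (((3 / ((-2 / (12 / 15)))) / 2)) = 255 / 52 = 4.90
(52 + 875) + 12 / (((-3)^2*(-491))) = 1365467 / 1473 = 927.00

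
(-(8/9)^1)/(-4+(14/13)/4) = 208/873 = 0.24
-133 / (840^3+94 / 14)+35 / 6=145212476059 / 24893568282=5.83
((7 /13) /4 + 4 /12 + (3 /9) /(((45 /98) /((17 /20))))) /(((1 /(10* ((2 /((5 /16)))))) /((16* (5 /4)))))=2437312 /1755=1388.78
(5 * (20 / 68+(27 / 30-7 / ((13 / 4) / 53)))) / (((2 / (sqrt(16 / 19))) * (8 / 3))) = -39417 * sqrt(19) / 1768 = -97.18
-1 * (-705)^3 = 350402625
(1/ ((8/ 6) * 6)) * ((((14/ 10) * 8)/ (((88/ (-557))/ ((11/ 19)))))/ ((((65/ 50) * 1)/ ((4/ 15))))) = -3899/ 3705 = -1.05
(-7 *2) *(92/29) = -44.41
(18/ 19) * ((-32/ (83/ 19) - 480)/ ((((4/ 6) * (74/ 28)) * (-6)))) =2548224/ 58349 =43.67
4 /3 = 1.33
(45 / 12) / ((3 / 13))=65 / 4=16.25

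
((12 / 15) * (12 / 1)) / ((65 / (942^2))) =42593472 / 325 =131056.84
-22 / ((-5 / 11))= 242 / 5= 48.40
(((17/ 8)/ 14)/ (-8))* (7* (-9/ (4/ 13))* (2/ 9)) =221/ 256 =0.86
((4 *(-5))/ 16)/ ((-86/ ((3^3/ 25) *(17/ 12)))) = 153/ 6880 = 0.02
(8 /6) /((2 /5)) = 10 /3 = 3.33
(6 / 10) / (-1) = -3 / 5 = -0.60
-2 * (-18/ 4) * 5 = 45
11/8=1.38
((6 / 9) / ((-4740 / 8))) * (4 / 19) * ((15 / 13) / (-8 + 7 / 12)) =64 / 1736657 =0.00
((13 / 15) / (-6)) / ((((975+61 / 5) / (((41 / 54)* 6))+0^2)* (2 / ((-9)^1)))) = 533 / 177696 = 0.00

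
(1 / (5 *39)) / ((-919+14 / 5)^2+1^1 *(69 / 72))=40 / 6547502507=0.00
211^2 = 44521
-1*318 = -318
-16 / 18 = -8 / 9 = -0.89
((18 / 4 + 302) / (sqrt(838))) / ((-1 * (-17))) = 613 * sqrt(838) / 28492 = 0.62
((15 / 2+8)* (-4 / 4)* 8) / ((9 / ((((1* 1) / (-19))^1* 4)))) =496 / 171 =2.90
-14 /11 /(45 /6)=-28 /165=-0.17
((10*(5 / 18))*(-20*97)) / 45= -9700 / 81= -119.75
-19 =-19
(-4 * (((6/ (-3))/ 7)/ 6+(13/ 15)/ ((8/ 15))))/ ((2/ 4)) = -265/ 21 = -12.62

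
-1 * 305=-305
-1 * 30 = -30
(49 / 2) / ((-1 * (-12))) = 49 / 24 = 2.04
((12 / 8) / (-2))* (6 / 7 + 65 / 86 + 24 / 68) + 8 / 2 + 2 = 185259 / 40936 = 4.53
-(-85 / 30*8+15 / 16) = 1043 / 48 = 21.73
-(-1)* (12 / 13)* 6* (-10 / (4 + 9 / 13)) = -11.80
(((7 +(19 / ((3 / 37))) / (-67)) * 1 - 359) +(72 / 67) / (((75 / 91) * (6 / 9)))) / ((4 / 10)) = -1776547 / 2010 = -883.85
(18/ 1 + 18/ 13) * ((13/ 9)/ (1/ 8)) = 224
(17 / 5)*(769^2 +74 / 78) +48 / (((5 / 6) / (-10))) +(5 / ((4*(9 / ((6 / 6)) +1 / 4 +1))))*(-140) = 16070250232 / 7995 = 2010037.55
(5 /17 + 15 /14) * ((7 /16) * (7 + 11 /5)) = 5.50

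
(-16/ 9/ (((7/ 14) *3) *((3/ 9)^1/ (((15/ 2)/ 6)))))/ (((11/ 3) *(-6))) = 0.20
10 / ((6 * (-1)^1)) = -1.67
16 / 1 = 16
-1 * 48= -48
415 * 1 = 415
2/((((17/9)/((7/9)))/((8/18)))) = 56/153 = 0.37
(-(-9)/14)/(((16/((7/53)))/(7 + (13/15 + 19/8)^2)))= 4757/51200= 0.09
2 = 2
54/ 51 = 18/ 17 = 1.06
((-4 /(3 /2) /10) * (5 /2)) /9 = -2 /27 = -0.07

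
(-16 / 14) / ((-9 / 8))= 1.02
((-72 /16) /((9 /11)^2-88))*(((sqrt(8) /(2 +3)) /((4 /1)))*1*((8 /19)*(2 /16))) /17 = 1089*sqrt(2) /68262820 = 0.00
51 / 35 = 1.46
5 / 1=5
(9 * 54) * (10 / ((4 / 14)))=17010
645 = 645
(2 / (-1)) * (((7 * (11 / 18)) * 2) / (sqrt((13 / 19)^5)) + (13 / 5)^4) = -57122 / 625 - 55594 * sqrt(247) / 19773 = -135.58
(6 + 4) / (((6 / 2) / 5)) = 50 / 3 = 16.67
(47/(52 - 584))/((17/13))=-611/9044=-0.07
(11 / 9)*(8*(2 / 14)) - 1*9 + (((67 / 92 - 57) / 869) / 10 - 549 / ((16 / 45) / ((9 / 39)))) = -476586202921 / 1309548240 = -363.93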